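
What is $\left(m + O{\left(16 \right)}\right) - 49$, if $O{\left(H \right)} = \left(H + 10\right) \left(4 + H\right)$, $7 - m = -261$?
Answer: $739$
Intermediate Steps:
$m = 268$ ($m = 7 - -261 = 7 + 261 = 268$)
$O{\left(H \right)} = \left(4 + H\right) \left(10 + H\right)$ ($O{\left(H \right)} = \left(10 + H\right) \left(4 + H\right) = \left(4 + H\right) \left(10 + H\right)$)
$\left(m + O{\left(16 \right)}\right) - 49 = \left(268 + \left(40 + 16^{2} + 14 \cdot 16\right)\right) - 49 = \left(268 + \left(40 + 256 + 224\right)\right) - 49 = \left(268 + 520\right) - 49 = 788 - 49 = 739$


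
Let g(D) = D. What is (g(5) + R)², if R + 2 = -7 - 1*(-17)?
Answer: 169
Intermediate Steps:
R = 8 (R = -2 + (-7 - 1*(-17)) = -2 + (-7 + 17) = -2 + 10 = 8)
(g(5) + R)² = (5 + 8)² = 13² = 169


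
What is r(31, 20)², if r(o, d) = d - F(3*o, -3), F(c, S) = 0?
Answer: 400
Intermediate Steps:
r(o, d) = d (r(o, d) = d - 1*0 = d + 0 = d)
r(31, 20)² = 20² = 400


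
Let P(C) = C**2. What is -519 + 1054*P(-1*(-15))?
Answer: 236631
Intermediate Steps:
-519 + 1054*P(-1*(-15)) = -519 + 1054*(-1*(-15))**2 = -519 + 1054*15**2 = -519 + 1054*225 = -519 + 237150 = 236631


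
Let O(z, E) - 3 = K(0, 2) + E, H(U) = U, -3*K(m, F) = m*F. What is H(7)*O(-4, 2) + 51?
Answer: 86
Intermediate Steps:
K(m, F) = -F*m/3 (K(m, F) = -m*F/3 = -F*m/3)
O(z, E) = 3 + E (O(z, E) = 3 + (-1/3*2*0 + E) = 3 + (0 + E) = 3 + E)
H(7)*O(-4, 2) + 51 = 7*(3 + 2) + 51 = 7*5 + 51 = 35 + 51 = 86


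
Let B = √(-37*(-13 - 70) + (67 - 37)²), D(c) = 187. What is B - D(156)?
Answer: -187 + 19*√11 ≈ -123.98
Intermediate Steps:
B = 19*√11 (B = √(-37*(-83) + 30²) = √(3071 + 900) = √3971 = 19*√11 ≈ 63.016)
B - D(156) = 19*√11 - 1*187 = 19*√11 - 187 = -187 + 19*√11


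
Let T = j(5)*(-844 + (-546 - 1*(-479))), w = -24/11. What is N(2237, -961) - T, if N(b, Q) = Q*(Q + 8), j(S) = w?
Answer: 10052299/11 ≈ 9.1385e+5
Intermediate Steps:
w = -24/11 (w = -24*1/11 = -24/11 ≈ -2.1818)
j(S) = -24/11
N(b, Q) = Q*(8 + Q)
T = 21864/11 (T = -24*(-844 + (-546 - 1*(-479)))/11 = -24*(-844 + (-546 + 479))/11 = -24*(-844 - 67)/11 = -24/11*(-911) = 21864/11 ≈ 1987.6)
N(2237, -961) - T = -961*(8 - 961) - 1*21864/11 = -961*(-953) - 21864/11 = 915833 - 21864/11 = 10052299/11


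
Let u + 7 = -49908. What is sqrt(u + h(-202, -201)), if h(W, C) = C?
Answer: 2*I*sqrt(12529) ≈ 223.87*I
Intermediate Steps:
u = -49915 (u = -7 - 49908 = -49915)
sqrt(u + h(-202, -201)) = sqrt(-49915 - 201) = sqrt(-50116) = 2*I*sqrt(12529)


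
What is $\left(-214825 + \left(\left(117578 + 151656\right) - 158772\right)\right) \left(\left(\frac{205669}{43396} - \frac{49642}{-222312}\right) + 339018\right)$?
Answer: $- \frac{21333803625683330453}{602965722} \approx -3.5381 \cdot 10^{10}$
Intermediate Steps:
$\left(-214825 + \left(\left(117578 + 151656\right) - 158772\right)\right) \left(\left(\frac{205669}{43396} - \frac{49642}{-222312}\right) + 339018\right) = \left(-214825 + \left(269234 - 158772\right)\right) \left(\left(205669 \cdot \frac{1}{43396} - - \frac{24821}{111156}\right) + 339018\right) = \left(-214825 + 110462\right) \left(\left(\frac{205669}{43396} + \frac{24821}{111156}\right) + 339018\right) = - 104363 \left(\frac{2992309435}{602965722} + 339018\right) = \left(-104363\right) \frac{204419225450431}{602965722} = - \frac{21333803625683330453}{602965722}$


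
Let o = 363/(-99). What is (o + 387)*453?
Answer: 173650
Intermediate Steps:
o = -11/3 (o = 363*(-1/99) = -11/3 ≈ -3.6667)
(o + 387)*453 = (-11/3 + 387)*453 = (1150/3)*453 = 173650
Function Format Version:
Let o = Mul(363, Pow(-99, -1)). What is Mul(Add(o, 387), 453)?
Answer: 173650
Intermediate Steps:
o = Rational(-11, 3) (o = Mul(363, Rational(-1, 99)) = Rational(-11, 3) ≈ -3.6667)
Mul(Add(o, 387), 453) = Mul(Add(Rational(-11, 3), 387), 453) = Mul(Rational(1150, 3), 453) = 173650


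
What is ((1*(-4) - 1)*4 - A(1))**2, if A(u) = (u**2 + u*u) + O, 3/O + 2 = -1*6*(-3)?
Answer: 126025/256 ≈ 492.29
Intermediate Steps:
O = 3/16 (O = 3/(-2 - 1*6*(-3)) = 3/(-2 - 6*(-3)) = 3/(-2 + 18) = 3/16 ≈ 0.18750)
A(u) = 3/16 + 2*u**2 (A(u) = (u**2 + u*u) + 3/16 = (u**2 + u**2) + 3/16 = 2*u**2 + 3/16 = 3/16 + 2*u**2)
((1*(-4) - 1)*4 - A(1))**2 = ((1*(-4) - 1)*4 - (3/16 + 2*1**2))**2 = ((-4 - 1)*4 - (3/16 + 2*1))**2 = (-5*4 - (3/16 + 2))**2 = (-20 - 1*35/16)**2 = (-20 - 35/16)**2 = (-355/16)**2 = 126025/256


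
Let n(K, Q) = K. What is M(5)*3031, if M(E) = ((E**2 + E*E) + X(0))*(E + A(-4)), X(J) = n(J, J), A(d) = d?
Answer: 151550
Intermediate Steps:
X(J) = J
M(E) = 2*E**2*(-4 + E) (M(E) = ((E**2 + E*E) + 0)*(E - 4) = ((E**2 + E**2) + 0)*(-4 + E) = (2*E**2 + 0)*(-4 + E) = (2*E**2)*(-4 + E) = 2*E**2*(-4 + E))
M(5)*3031 = (2*5**2*(-4 + 5))*3031 = (2*25*1)*3031 = 50*3031 = 151550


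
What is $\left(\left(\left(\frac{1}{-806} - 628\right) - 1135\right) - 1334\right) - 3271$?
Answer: $- \frac{5132609}{806} \approx -6368.0$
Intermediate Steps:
$\left(\left(\left(\frac{1}{-806} - 628\right) - 1135\right) - 1334\right) - 3271 = \left(\left(\left(- \frac{1}{806} - 628\right) - 1135\right) - 1334\right) - 3271 = \left(\left(- \frac{506169}{806} - 1135\right) - 1334\right) - 3271 = \left(- \frac{1420979}{806} - 1334\right) - 3271 = - \frac{2496183}{806} - 3271 = - \frac{5132609}{806}$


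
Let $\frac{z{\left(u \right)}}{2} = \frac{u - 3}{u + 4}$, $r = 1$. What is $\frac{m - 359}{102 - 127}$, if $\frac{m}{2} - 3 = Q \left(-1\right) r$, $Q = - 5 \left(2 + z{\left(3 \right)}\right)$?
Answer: $\frac{333}{25} \approx 13.32$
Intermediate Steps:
$z{\left(u \right)} = \frac{2 \left(-3 + u\right)}{4 + u}$ ($z{\left(u \right)} = 2 \frac{u - 3}{u + 4} = 2 \frac{-3 + u}{4 + u} = \frac{2 \left(-3 + u\right)}{4 + u}$)
$Q = -10$ ($Q = - 5 \left(2 + \frac{2 \left(-3 + 3\right)}{4 + 3}\right) = - 5 \left(2 + 2 \cdot \frac{1}{7} \cdot 0\right) = - 5 \left(2 + 0\right) = \left(-5\right) 2 = -10$)
$m = 26$ ($m = 6 + 2 \left(-10\right) \left(-1\right) 1 = 6 + 2 \cdot 10 \cdot 1 = 6 + 2 \cdot 10 = 6 + 20 = 26$)
$\frac{m - 359}{102 - 127} = \frac{26 - 359}{102 - 127} = - \frac{333}{-25} = \left(-333\right) \left(- \frac{1}{25}\right) = \frac{333}{25}$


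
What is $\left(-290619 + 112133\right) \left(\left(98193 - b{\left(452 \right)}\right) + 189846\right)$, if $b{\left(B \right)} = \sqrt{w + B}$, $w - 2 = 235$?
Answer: $-51410928954 + 178486 \sqrt{689} \approx -5.1406 \cdot 10^{10}$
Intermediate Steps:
$w = 237$ ($w = 2 + 235 = 237$)
$b{\left(B \right)} = \sqrt{237 + B}$
$\left(-290619 + 112133\right) \left(\left(98193 - b{\left(452 \right)}\right) + 189846\right) = \left(-290619 + 112133\right) \left(\left(98193 - \sqrt{237 + 452}\right) + 189846\right) = - 178486 \left(\left(98193 - \sqrt{689}\right) + 189846\right) = - 178486 \left(288039 - \sqrt{689}\right) = -51410928954 + 178486 \sqrt{689}$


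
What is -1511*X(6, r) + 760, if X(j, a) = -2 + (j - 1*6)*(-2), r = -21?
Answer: 3782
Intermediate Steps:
X(j, a) = 10 - 2*j (X(j, a) = -2 + (j - 6)*(-2) = -2 + (-6 + j)*(-2) = -2 + (12 - 2*j) = 10 - 2*j)
-1511*X(6, r) + 760 = -1511*(10 - 2*6) + 760 = -1511*(10 - 12) + 760 = -1511*(-2) + 760 = 3022 + 760 = 3782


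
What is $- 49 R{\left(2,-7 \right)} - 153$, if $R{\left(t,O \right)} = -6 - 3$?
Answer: $288$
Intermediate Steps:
$R{\left(t,O \right)} = -9$ ($R{\left(t,O \right)} = -6 - 3 = -9$)
$- 49 R{\left(2,-7 \right)} - 153 = \left(-49\right) \left(-9\right) - 153 = 441 - 153 = 288$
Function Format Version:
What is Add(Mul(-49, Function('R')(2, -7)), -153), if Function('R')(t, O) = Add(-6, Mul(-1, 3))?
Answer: 288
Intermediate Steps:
Function('R')(t, O) = -9 (Function('R')(t, O) = Add(-6, -3) = -9)
Add(Mul(-49, Function('R')(2, -7)), -153) = Add(Mul(-49, -9), -153) = Add(441, -153) = 288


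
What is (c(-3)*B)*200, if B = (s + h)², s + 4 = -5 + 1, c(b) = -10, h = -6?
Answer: -392000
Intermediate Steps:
s = -8 (s = -4 + (-5 + 1) = -4 - 4 = -8)
B = 196 (B = (-8 - 6)² = (-14)² = 196)
(c(-3)*B)*200 = -10*196*200 = -1960*200 = -392000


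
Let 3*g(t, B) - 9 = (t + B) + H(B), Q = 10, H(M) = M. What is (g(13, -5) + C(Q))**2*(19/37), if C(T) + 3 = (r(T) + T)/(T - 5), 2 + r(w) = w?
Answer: 10051/925 ≈ 10.866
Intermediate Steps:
r(w) = -2 + w
g(t, B) = 3 + t/3 + 2*B/3 (g(t, B) = 3 + ((t + B) + B)/3 = 3 + ((B + t) + B)/3 = 3 + (t + 2*B)/3 = 3 + (t/3 + 2*B/3) = 3 + t/3 + 2*B/3)
C(T) = -3 + (-2 + 2*T)/(-5 + T) (C(T) = -3 + ((-2 + T) + T)/(T - 5) = -3 + (-2 + 2*T)/(-5 + T))
(g(13, -5) + C(Q))**2*(19/37) = ((3 + (1/3)*13 + (2/3)*(-5)) + (13 - 1*10)/(-5 + 10))**2*(19/37) = ((3 + 13/3 - 10/3) + (13 - 10)/5)**2*(19*(1/37)) = (4 + (1/5)*3)**2*(19/37) = (4 + 3/5)**2*(19/37) = (23/5)**2*(19/37) = (529/25)*(19/37) = 10051/925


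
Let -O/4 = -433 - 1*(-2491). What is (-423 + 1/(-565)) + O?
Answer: -4890076/565 ≈ -8655.0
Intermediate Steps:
O = -8232 (O = -4*(-433 - 1*(-2491)) = -4*(-433 + 2491) = -4*2058 = -8232)
(-423 + 1/(-565)) + O = (-423 + 1/(-565)) - 8232 = (-423 - 1/565) - 8232 = -238996/565 - 8232 = -4890076/565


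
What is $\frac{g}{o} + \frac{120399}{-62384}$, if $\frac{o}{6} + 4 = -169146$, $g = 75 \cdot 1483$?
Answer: $- \frac{430438685}{211045072} \approx -2.0396$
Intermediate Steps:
$g = 111225$
$o = -1014900$ ($o = -24 + 6 \left(-169146\right) = -24 - 1014876 = -1014900$)
$\frac{g}{o} + \frac{120399}{-62384} = \frac{111225}{-1014900} + \frac{120399}{-62384} = 111225 \left(- \frac{1}{1014900}\right) + 120399 \left(- \frac{1}{62384}\right) = - \frac{1483}{13532} - \frac{120399}{62384} = - \frac{430438685}{211045072}$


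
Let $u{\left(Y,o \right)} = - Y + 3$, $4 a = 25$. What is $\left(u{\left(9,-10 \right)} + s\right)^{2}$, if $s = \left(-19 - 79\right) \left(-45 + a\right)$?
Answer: $\frac{57501889}{4} \approx 1.4375 \cdot 10^{7}$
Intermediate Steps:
$a = \frac{25}{4}$ ($a = \frac{1}{4} \cdot 25 = \frac{25}{4} \approx 6.25$)
$s = \frac{7595}{2}$ ($s = \left(-19 - 79\right) \left(-45 + \frac{25}{4}\right) = \left(-98\right) \left(- \frac{155}{4}\right) = \frac{7595}{2} \approx 3797.5$)
$u{\left(Y,o \right)} = 3 - Y$
$\left(u{\left(9,-10 \right)} + s\right)^{2} = \left(\left(3 - 9\right) + \frac{7595}{2}\right)^{2} = \left(-6 + \frac{7595}{2}\right)^{2} = \left(\frac{7583}{2}\right)^{2} = \frac{57501889}{4}$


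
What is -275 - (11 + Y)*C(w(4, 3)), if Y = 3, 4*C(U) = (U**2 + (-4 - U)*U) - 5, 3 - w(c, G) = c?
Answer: -543/2 ≈ -271.50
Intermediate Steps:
w(c, G) = 3 - c
C(U) = -5/4 + U**2/4 + U*(-4 - U)/4 (C(U) = ((U**2 + (-4 - U)*U) - 5)/4 = ((U**2 + U*(-4 - U)) - 5)/4 = (-5 + U**2 + U*(-4 - U))/4 = -5/4 + U**2/4 + U*(-4 - U)/4)
-275 - (11 + Y)*C(w(4, 3)) = -275 - (11 + 3)*(-5/4 - (3 - 1*4)) = -275 - 14*(-5/4 - (3 - 4)) = -275 - 14*(-5/4 - 1*(-1)) = -275 - 14*(-5/4 + 1) = -275 - 14*(-1)/4 = -275 - 1*(-7/2) = -275 + 7/2 = -543/2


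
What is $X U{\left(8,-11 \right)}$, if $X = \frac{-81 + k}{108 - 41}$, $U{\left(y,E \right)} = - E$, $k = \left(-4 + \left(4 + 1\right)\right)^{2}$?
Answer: $- \frac{880}{67} \approx -13.134$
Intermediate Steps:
$k = 1$ ($k = \left(-4 + 5\right)^{2} = 1^{2} = 1$)
$X = - \frac{80}{67}$ ($X = \frac{-81 + 1}{108 - 41} = - \frac{80}{108 - 41} = - \frac{80}{67} \approx -1.194$)
$X U{\left(8,-11 \right)} = - \frac{80 \left(\left(-1\right) \left(-11\right)\right)}{67} = \left(- \frac{80}{67}\right) 11 = - \frac{880}{67}$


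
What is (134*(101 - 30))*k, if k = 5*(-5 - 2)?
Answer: -332990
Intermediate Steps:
k = -35 (k = 5*(-7) = -35)
(134*(101 - 30))*k = (134*(101 - 30))*(-35) = (134*71)*(-35) = 9514*(-35) = -332990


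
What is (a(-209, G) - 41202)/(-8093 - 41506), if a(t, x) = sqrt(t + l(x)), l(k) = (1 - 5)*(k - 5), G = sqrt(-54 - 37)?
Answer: 1526/1837 - sqrt(-189 - 4*I*sqrt(91))/49599 ≈ 0.83067 + 0.00027857*I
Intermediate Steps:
G = I*sqrt(91) (G = sqrt(-91) = I*sqrt(91) ≈ 9.5394*I)
l(k) = 20 - 4*k (l(k) = -4*(-5 + k) = 20 - 4*k)
a(t, x) = sqrt(20 + t - 4*x) (a(t, x) = sqrt(t + (20 - 4*x)) = sqrt(20 + t - 4*x))
(a(-209, G) - 41202)/(-8093 - 41506) = (sqrt(20 - 209 - 4*I*sqrt(91)) - 41202)/(-8093 - 41506) = (sqrt(20 - 209 - 4*I*sqrt(91)) - 41202)/(-49599) = (sqrt(-189 - 4*I*sqrt(91)) - 41202)*(-1/49599) = (-41202 + sqrt(-189 - 4*I*sqrt(91)))*(-1/49599) = 1526/1837 - sqrt(-189 - 4*I*sqrt(91))/49599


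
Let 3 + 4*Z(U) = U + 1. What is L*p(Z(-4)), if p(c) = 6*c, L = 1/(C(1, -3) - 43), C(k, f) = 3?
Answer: 9/40 ≈ 0.22500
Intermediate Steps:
Z(U) = -1/2 + U/4 (Z(U) = -3/4 + (U + 1)/4 = -3/4 + (1 + U)/4 = -3/4 + (1/4 + U/4) = -1/2 + U/4)
L = -1/40 (L = 1/(3 - 43) = 1/(-40) = -1/40 ≈ -0.025000)
L*p(Z(-4)) = -3*(-1/2 + (1/4)*(-4))/20 = -3*(-1/2 - 1)/20 = -3*(-3)/(20*2) = -1/40*(-9) = 9/40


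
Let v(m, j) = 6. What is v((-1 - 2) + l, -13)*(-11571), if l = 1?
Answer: -69426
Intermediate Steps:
v((-1 - 2) + l, -13)*(-11571) = 6*(-11571) = -69426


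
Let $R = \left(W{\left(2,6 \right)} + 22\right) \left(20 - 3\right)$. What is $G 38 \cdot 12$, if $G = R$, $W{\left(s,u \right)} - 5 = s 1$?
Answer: $224808$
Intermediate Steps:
$W{\left(s,u \right)} = 5 + s$ ($W{\left(s,u \right)} = 5 + s 1 = 5 + s$)
$R = 493$ ($R = \left(\left(5 + 2\right) + 22\right) \left(20 - 3\right) = \left(7 + 22\right) 17 = 29 \cdot 17 = 493$)
$G = 493$
$G 38 \cdot 12 = 493 \cdot 38 \cdot 12 = 18734 \cdot 12 = 224808$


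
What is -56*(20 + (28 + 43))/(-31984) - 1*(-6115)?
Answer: 24448407/3998 ≈ 6115.2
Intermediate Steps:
-56*(20 + (28 + 43))/(-31984) - 1*(-6115) = -56*(20 + 71)*(-1/31984) + 6115 = -56*91*(-1/31984) + 6115 = -5096*(-1/31984) + 6115 = 637/3998 + 6115 = 24448407/3998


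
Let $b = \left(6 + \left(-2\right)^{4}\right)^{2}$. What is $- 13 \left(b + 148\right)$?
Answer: $-8216$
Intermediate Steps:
$b = 484$ ($b = \left(6 + 16\right)^{2} = 22^{2} = 484$)
$- 13 \left(b + 148\right) = - 13 \left(484 + 148\right) = \left(-13\right) 632 = -8216$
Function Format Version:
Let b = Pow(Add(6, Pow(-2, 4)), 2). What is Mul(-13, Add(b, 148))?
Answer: -8216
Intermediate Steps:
b = 484 (b = Pow(Add(6, 16), 2) = Pow(22, 2) = 484)
Mul(-13, Add(b, 148)) = Mul(-13, Add(484, 148)) = Mul(-13, 632) = -8216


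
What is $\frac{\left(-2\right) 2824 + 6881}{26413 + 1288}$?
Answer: $\frac{1233}{27701} \approx 0.044511$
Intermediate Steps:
$\frac{\left(-2\right) 2824 + 6881}{26413 + 1288} = \frac{-5648 + 6881}{27701} = 1233 \cdot \frac{1}{27701} = \frac{1233}{27701}$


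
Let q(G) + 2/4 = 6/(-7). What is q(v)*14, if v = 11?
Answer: -19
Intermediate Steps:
q(G) = -19/14 (q(G) = -½ + 6/(-7) = -½ + 6*(-⅐) = -½ - 6/7 = -19/14)
q(v)*14 = -19/14*14 = -19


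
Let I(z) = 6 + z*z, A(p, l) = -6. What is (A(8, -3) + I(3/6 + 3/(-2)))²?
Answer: 1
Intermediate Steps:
I(z) = 6 + z²
(A(8, -3) + I(3/6 + 3/(-2)))² = (-6 + (6 + (3/6 + 3/(-2))²))² = (-6 + (6 + (3*(⅙) + 3*(-½))²))² = (-6 + (6 + (½ - 3/2)²))² = (-6 + (6 + (-1)²))² = (-6 + (6 + 1))² = (-6 + 7)² = 1² = 1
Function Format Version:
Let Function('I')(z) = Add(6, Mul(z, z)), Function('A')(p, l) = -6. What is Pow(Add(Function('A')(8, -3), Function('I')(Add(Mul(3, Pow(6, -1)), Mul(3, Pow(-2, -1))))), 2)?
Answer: 1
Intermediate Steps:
Function('I')(z) = Add(6, Pow(z, 2))
Pow(Add(Function('A')(8, -3), Function('I')(Add(Mul(3, Pow(6, -1)), Mul(3, Pow(-2, -1))))), 2) = Pow(Add(-6, Add(6, Pow(Add(Mul(3, Pow(6, -1)), Mul(3, Pow(-2, -1))), 2))), 2) = Pow(Add(-6, Add(6, Pow(Add(Mul(3, Rational(1, 6)), Mul(3, Rational(-1, 2))), 2))), 2) = Pow(Add(-6, Add(6, Pow(Add(Rational(1, 2), Rational(-3, 2)), 2))), 2) = Pow(Add(-6, Add(6, Pow(-1, 2))), 2) = Pow(Add(-6, Add(6, 1)), 2) = Pow(Add(-6, 7), 2) = Pow(1, 2) = 1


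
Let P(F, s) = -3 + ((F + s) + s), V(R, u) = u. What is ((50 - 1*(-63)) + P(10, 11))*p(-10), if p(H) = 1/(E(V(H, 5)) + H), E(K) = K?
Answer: -142/5 ≈ -28.400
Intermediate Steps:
p(H) = 1/(5 + H)
P(F, s) = -3 + F + 2*s (P(F, s) = -3 + (F + 2*s) = -3 + F + 2*s)
((50 - 1*(-63)) + P(10, 11))*p(-10) = ((50 - 1*(-63)) + (-3 + 10 + 2*11))/(5 - 10) = ((50 + 63) + (-3 + 10 + 22))/(-5) = (113 + 29)*(-⅕) = 142*(-⅕) = -142/5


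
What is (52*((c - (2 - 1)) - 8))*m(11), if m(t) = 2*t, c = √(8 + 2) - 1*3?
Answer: -13728 + 1144*√10 ≈ -10110.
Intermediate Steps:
c = -3 + √10 (c = √10 - 3 = -3 + √10 ≈ 0.16228)
(52*((c - (2 - 1)) - 8))*m(11) = (52*(((-3 + √10) - (2 - 1)) - 8))*(2*11) = (52*(((-3 + √10) - 1*1) - 8))*22 = (52*(((-3 + √10) - 1) - 8))*22 = (52*((-4 + √10) - 8))*22 = (52*(-12 + √10))*22 = (-624 + 52*√10)*22 = -13728 + 1144*√10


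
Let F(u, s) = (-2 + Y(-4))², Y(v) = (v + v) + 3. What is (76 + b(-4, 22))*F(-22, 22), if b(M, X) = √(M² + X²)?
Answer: 3724 + 490*√5 ≈ 4819.7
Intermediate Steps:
Y(v) = 3 + 2*v (Y(v) = 2*v + 3 = 3 + 2*v)
F(u, s) = 49 (F(u, s) = (-2 + (3 + 2*(-4)))² = (-2 + (3 - 8))² = (-2 - 5)² = (-7)² = 49)
(76 + b(-4, 22))*F(-22, 22) = (76 + √((-4)² + 22²))*49 = (76 + √(16 + 484))*49 = (76 + √500)*49 = (76 + 10*√5)*49 = 3724 + 490*√5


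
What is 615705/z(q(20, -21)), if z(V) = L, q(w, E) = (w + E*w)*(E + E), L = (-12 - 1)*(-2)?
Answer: 615705/26 ≈ 23681.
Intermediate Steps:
L = 26 (L = -13*(-2) = 26)
q(w, E) = 2*E*(w + E*w) (q(w, E) = (w + E*w)*(2*E) = 2*E*(w + E*w))
z(V) = 26
615705/z(q(20, -21)) = 615705/26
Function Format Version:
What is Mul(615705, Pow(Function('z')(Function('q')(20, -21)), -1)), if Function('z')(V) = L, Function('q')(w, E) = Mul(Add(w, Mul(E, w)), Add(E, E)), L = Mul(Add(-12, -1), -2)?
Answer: Rational(615705, 26) ≈ 23681.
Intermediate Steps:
L = 26 (L = Mul(-13, -2) = 26)
Function('q')(w, E) = Mul(2, E, Add(w, Mul(E, w))) (Function('q')(w, E) = Mul(Add(w, Mul(E, w)), Mul(2, E)) = Mul(2, E, Add(w, Mul(E, w))))
Function('z')(V) = 26
Mul(615705, Pow(Function('z')(Function('q')(20, -21)), -1)) = Mul(615705, Pow(26, -1)) = Mul(615705, Rational(1, 26)) = Rational(615705, 26)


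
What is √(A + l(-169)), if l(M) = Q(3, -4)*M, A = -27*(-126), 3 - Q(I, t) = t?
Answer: √2219 ≈ 47.106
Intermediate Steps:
Q(I, t) = 3 - t
A = 3402
l(M) = 7*M (l(M) = (3 - 1*(-4))*M = (3 + 4)*M = 7*M)
√(A + l(-169)) = √(3402 + 7*(-169)) = √(3402 - 1183) = √2219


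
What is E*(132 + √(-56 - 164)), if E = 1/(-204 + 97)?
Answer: -132/107 - 2*I*√55/107 ≈ -1.2336 - 0.13862*I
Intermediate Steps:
E = -1/107 (E = 1/(-107) = -1/107 ≈ -0.0093458)
E*(132 + √(-56 - 164)) = -(132 + √(-56 - 164))/107 = -(132 + √(-220))/107 = -(132 + 2*I*√55)/107 = -132/107 - 2*I*√55/107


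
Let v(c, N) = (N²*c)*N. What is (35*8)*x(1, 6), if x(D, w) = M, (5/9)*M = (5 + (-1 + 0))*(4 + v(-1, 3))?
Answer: -46368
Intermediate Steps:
v(c, N) = c*N³ (v(c, N) = (c*N²)*N = c*N³)
M = -828/5 (M = 9*((5 + (-1 + 0))*(4 - 1*3³))/5 = 9*((5 - 1)*(4 - 1*27))/5 = 9*(4*(4 - 27))/5 = 9*(4*(-23))/5 = (9/5)*(-92) = -828/5 ≈ -165.60)
x(D, w) = -828/5
(35*8)*x(1, 6) = (35*8)*(-828/5) = 280*(-828/5) = -46368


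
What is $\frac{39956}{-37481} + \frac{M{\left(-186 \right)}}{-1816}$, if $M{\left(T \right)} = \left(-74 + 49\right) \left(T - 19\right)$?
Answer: $- \frac{264650221}{68065496} \approx -3.8882$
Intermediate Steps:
$M{\left(T \right)} = 475 - 25 T$ ($M{\left(T \right)} = - 25 \left(-19 + T\right) = 475 - 25 T$)
$\frac{39956}{-37481} + \frac{M{\left(-186 \right)}}{-1816} = \frac{39956}{-37481} + \frac{475 - -4650}{-1816} = 39956 \left(- \frac{1}{37481}\right) + \left(475 + 4650\right) \left(- \frac{1}{1816}\right) = - \frac{39956}{37481} + 5125 \left(- \frac{1}{1816}\right) = - \frac{39956}{37481} - \frac{5125}{1816} = - \frac{264650221}{68065496}$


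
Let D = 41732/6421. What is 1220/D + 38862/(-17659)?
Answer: 34178026649/184236347 ≈ 185.51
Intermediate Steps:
D = 41732/6421 (D = 41732*(1/6421) = 41732/6421 ≈ 6.4993)
1220/D + 38862/(-17659) = 1220/(41732/6421) + 38862/(-17659) = 1220*(6421/41732) + 38862*(-1/17659) = 1958405/10433 - 38862/17659 = 34178026649/184236347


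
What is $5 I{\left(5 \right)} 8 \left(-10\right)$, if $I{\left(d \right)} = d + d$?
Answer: $-4000$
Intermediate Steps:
$I{\left(d \right)} = 2 d$
$5 I{\left(5 \right)} 8 \left(-10\right) = 5 \cdot 2 \cdot 5 \cdot 8 \left(-10\right) = 5 \cdot 10 \cdot 8 \left(-10\right) = 50 \cdot 8 \left(-10\right) = 400 \left(-10\right) = -4000$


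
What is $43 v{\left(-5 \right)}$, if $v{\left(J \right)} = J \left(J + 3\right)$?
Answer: $430$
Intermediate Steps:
$v{\left(J \right)} = J \left(3 + J\right)$
$43 v{\left(-5 \right)} = 43 \left(- 5 \left(3 - 5\right)\right) = 43 \left(\left(-5\right) \left(-2\right)\right) = 43 \cdot 10 = 430$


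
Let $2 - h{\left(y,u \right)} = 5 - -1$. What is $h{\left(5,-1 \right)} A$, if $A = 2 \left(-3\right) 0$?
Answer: $0$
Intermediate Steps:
$h{\left(y,u \right)} = -4$ ($h{\left(y,u \right)} = 2 - \left(5 - -1\right) = 2 - \left(5 + 1\right) = 2 - 6 = -4$)
$A = 0$ ($A = \left(-6\right) 0 = 0$)
$h{\left(5,-1 \right)} A = \left(-4\right) 0 = 0$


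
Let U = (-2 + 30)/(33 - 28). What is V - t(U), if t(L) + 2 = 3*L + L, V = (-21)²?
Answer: 2103/5 ≈ 420.60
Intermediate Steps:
V = 441
U = 28/5 ≈ 5.6000
t(L) = -2 + 4*L (t(L) = -2 + (3*L + L) = -2 + 4*L)
V - t(U) = 441 - (-2 + 4*(28/5)) = 441 - (-2 + 112/5) = 441 - 1*102/5 = 441 - 102/5 = 2103/5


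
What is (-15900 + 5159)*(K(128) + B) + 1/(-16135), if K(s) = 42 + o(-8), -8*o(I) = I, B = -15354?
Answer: 2653488701884/16135 ≈ 1.6446e+8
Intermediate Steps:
o(I) = -I/8
K(s) = 43 (K(s) = 42 - ⅛*(-8) = 42 + 1 = 43)
(-15900 + 5159)*(K(128) + B) + 1/(-16135) = (-15900 + 5159)*(43 - 15354) + 1/(-16135) = -10741*(-15311) - 1/16135 = 164455451 - 1/16135 = 2653488701884/16135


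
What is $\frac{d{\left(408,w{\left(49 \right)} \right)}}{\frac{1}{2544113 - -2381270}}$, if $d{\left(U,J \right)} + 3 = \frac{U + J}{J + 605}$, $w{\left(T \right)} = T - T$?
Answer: $- \frac{6930013881}{605} \approx -1.1455 \cdot 10^{7}$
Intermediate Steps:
$w{\left(T \right)} = 0$
$d{\left(U,J \right)} = -3 + \frac{J + U}{605 + J}$ ($d{\left(U,J \right)} = -3 + \frac{U + J}{J + 605} = -3 + \frac{J + U}{605 + J}$)
$\frac{d{\left(408,w{\left(49 \right)} \right)}}{\frac{1}{2544113 - -2381270}} = \frac{\frac{1}{605 + 0} \left(-1815 + 408 - 0\right)}{\frac{1}{2544113 - -2381270}} = \frac{\frac{1}{605} \left(-1815 + 408 + 0\right)}{\frac{1}{2544113 + \left(-2382683 + 4763953\right)}} = \frac{\frac{1}{605} \left(-1407\right)}{\frac{1}{2544113 + 2381270}} = - \frac{1407}{605 \cdot \frac{1}{4925383}} = - \frac{1407 \frac{1}{\frac{1}{4925383}}}{605} = \left(- \frac{1407}{605}\right) 4925383 = - \frac{6930013881}{605}$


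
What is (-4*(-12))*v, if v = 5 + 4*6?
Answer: 1392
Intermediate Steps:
v = 29 (v = 5 + 24 = 29)
(-4*(-12))*v = -4*(-12)*29 = 48*29 = 1392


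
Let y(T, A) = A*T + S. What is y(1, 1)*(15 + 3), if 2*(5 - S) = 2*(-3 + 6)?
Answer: 54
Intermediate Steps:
S = 2 (S = 5 - (-3 + 6) = 5 - 3 = 2)
y(T, A) = 2 + A*T (y(T, A) = A*T + 2 = 2 + A*T)
y(1, 1)*(15 + 3) = (2 + 1*1)*(15 + 3) = (2 + 1)*18 = 3*18 = 54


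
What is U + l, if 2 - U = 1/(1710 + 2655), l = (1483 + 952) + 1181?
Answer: 15792569/4365 ≈ 3618.0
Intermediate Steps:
l = 3616 (l = 2435 + 1181 = 3616)
U = 8729/4365 (U = 2 - 1/(1710 + 2655) = 2 - 1/4365 = 8729/4365 ≈ 1.9998)
U + l = 8729/4365 + 3616 = 15792569/4365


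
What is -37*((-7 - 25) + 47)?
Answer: -555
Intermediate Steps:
-37*((-7 - 25) + 47) = -37*(-32 + 47) = -37*15 = -555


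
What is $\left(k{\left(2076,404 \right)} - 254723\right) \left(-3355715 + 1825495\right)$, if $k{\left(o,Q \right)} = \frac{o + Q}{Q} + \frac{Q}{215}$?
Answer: $\frac{1692770937323004}{4343} \approx 3.8977 \cdot 10^{11}$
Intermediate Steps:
$k{\left(o,Q \right)} = \frac{Q}{215} + \frac{Q + o}{Q}$ ($k{\left(o,Q \right)} = \frac{Q + o}{Q} + Q \frac{1}{215} = \frac{Q + o}{Q} + \frac{Q}{215} = \frac{Q}{215} + \frac{Q + o}{Q}$)
$\left(k{\left(2076,404 \right)} - 254723\right) \left(-3355715 + 1825495\right) = \left(\left(1 + \frac{1}{215} \cdot 404 + \frac{2076}{404}\right) - 254723\right) \left(-3355715 + 1825495\right) = \left(\left(1 + \frac{404}{215} + 2076 \cdot \frac{1}{404}\right) - 254723\right) \left(-1530220\right) = \left(\left(1 + \frac{404}{215} + \frac{519}{101}\right) - 254723\right) \left(-1530220\right) = \left(\frac{174104}{21715} - 254723\right) \left(-1530220\right) = \left(- \frac{5531135841}{21715}\right) \left(-1530220\right) = \frac{1692770937323004}{4343}$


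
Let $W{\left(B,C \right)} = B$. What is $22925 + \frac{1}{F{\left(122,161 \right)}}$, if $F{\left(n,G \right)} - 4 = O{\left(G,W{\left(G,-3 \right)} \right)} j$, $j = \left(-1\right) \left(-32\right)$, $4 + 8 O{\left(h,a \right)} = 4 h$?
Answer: $\frac{58779701}{2564} \approx 22925.0$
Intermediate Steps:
$O{\left(h,a \right)} = - \frac{1}{2} + \frac{h}{2}$ ($O{\left(h,a \right)} = - \frac{1}{2} + \frac{4 h}{8} = - \frac{1}{2} + \frac{h}{2}$)
$j = 32$
$F{\left(n,G \right)} = -12 + 16 G$ ($F{\left(n,G \right)} = 4 + \left(- \frac{1}{2} + \frac{G}{2}\right) 32 = 4 + \left(-16 + 16 G\right) = -12 + 16 G$)
$22925 + \frac{1}{F{\left(122,161 \right)}} = 22925 + \frac{1}{-12 + 16 \cdot 161} = 22925 + \frac{1}{-12 + 2576} = 22925 + \frac{1}{2564} = \frac{58779701}{2564}$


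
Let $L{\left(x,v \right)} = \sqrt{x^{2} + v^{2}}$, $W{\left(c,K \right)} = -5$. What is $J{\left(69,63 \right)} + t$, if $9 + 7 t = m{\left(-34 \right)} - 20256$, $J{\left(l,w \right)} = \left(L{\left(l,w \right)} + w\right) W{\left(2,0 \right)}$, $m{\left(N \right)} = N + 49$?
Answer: $- \frac{22455}{7} - 15 \sqrt{970} \approx -3675.0$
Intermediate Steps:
$L{\left(x,v \right)} = \sqrt{v^{2} + x^{2}}$
$m{\left(N \right)} = 49 + N$
$J{\left(l,w \right)} = - 5 w - 5 \sqrt{l^{2} + w^{2}}$ ($J{\left(l,w \right)} = \left(\sqrt{w^{2} + l^{2}} + w\right) \left(-5\right) = \left(\sqrt{l^{2} + w^{2}} + w\right) \left(-5\right) = \left(w + \sqrt{l^{2} + w^{2}}\right) \left(-5\right) = - 5 w - 5 \sqrt{l^{2} + w^{2}}$)
$t = - \frac{20250}{7}$ ($t = - \frac{9}{7} + \frac{\left(49 - 34\right) - 20256}{7} = - \frac{9}{7} + \frac{15 - 20256}{7} = - \frac{9}{7} + \frac{1}{7} \left(-20241\right) = - \frac{9}{7} - \frac{20241}{7} = - \frac{20250}{7} \approx -2892.9$)
$J{\left(69,63 \right)} + t = \left(\left(-5\right) 63 - 5 \sqrt{69^{2} + 63^{2}}\right) - \frac{20250}{7} = \left(-315 - 5 \sqrt{4761 + 3969}\right) - \frac{20250}{7} = \left(-315 - 5 \sqrt{8730}\right) - \frac{20250}{7} = \left(-315 - 5 \cdot 3 \sqrt{970}\right) - \frac{20250}{7} = \left(-315 - 15 \sqrt{970}\right) - \frac{20250}{7} = - \frac{22455}{7} - 15 \sqrt{970}$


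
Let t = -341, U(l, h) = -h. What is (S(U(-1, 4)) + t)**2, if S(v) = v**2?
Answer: 105625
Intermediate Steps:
(S(U(-1, 4)) + t)**2 = ((-1*4)**2 - 341)**2 = ((-4)**2 - 341)**2 = (16 - 341)**2 = (-325)**2 = 105625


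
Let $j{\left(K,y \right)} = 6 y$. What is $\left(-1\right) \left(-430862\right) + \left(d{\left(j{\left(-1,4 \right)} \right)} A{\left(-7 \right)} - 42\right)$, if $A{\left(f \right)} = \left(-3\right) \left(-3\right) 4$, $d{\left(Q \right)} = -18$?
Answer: $430172$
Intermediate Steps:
$A{\left(f \right)} = 36$ ($A{\left(f \right)} = 9 \cdot 4 = 36$)
$\left(-1\right) \left(-430862\right) + \left(d{\left(j{\left(-1,4 \right)} \right)} A{\left(-7 \right)} - 42\right) = \left(-1\right) \left(-430862\right) - 690 = 430862 - 690 = 430172$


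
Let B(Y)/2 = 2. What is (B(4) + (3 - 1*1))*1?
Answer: 6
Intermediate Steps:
B(Y) = 4 (B(Y) = 2*2 = 4)
(B(4) + (3 - 1*1))*1 = (4 + (3 - 1*1))*1 = (4 + (3 - 1))*1 = (4 + 2)*1 = 6*1 = 6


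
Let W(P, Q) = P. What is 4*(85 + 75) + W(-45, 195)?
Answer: 595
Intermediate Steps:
4*(85 + 75) + W(-45, 195) = 4*(85 + 75) - 45 = 4*160 - 45 = 640 - 45 = 595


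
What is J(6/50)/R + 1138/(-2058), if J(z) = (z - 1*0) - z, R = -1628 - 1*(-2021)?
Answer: -569/1029 ≈ -0.55296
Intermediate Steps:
R = 393 (R = -1628 + 2021 = 393)
J(z) = 0 (J(z) = (z + 0) - z = z - z = 0)
J(6/50)/R + 1138/(-2058) = 0/393 + 1138/(-2058) = 0*(1/393) + 1138*(-1/2058) = 0 - 569/1029 = -569/1029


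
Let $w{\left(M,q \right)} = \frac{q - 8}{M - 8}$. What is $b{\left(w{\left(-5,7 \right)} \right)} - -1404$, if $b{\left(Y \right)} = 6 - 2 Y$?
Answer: $\frac{18328}{13} \approx 1409.8$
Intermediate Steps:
$w{\left(M,q \right)} = \frac{-8 + q}{-8 + M}$
$b{\left(w{\left(-5,7 \right)} \right)} - -1404 = \left(6 - 2 \frac{-8 + 7}{-8 - 5}\right) - -1404 = \left(6 - 2 \frac{1}{-13} \left(-1\right)\right) + 1404 = \left(6 - 2 \left(\left(- \frac{1}{13}\right) \left(-1\right)\right)\right) + 1404 = \left(6 - \frac{2}{13}\right) + 1404 = \frac{76}{13} + 1404 = \frac{18328}{13}$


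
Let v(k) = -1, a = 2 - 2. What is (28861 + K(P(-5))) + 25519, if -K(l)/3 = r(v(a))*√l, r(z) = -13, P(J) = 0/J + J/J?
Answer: 54419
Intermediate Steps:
a = 0
P(J) = 1 (P(J) = 0 + 1 = 1)
K(l) = 39*√l (K(l) = -(-39)*√l = 39*√l)
(28861 + K(P(-5))) + 25519 = (28861 + 39*√1) + 25519 = (28861 + 39*1) + 25519 = (28861 + 39) + 25519 = 28900 + 25519 = 54419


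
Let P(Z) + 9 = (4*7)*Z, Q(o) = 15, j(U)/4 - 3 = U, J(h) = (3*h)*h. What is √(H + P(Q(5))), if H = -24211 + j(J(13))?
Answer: 16*I*√85 ≈ 147.51*I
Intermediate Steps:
J(h) = 3*h²
j(U) = 12 + 4*U
H = -22171 (H = -24211 + (12 + 4*(3*13²)) = -24211 + (12 + 4*(3*169)) = -24211 + (12 + 4*507) = -24211 + (12 + 2028) = -24211 + 2040 = -22171)
P(Z) = -9 + 28*Z (P(Z) = -9 + (4*7)*Z = -9 + 28*Z)
√(H + P(Q(5))) = √(-22171 + (-9 + 28*15)) = √(-22171 + (-9 + 420)) = √(-22171 + 411) = √(-21760) = 16*I*√85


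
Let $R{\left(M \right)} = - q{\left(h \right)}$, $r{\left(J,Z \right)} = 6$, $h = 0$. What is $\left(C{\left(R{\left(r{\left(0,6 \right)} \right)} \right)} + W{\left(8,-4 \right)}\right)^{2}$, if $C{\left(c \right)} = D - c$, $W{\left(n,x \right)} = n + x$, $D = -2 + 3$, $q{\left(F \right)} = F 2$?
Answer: $25$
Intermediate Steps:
$q{\left(F \right)} = 2 F$
$D = 1$
$R{\left(M \right)} = 0$ ($R{\left(M \right)} = - 2 \cdot 0 = \left(-1\right) 0 = 0$)
$C{\left(c \right)} = 1 - c$
$\left(C{\left(R{\left(r{\left(0,6 \right)} \right)} \right)} + W{\left(8,-4 \right)}\right)^{2} = \left(\left(1 - 0\right) + \left(8 - 4\right)\right)^{2} = \left(\left(1 + 0\right) + 4\right)^{2} = \left(1 + 4\right)^{2} = 5^{2} = 25$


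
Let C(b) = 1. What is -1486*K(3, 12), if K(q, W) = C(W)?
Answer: -1486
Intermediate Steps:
K(q, W) = 1
-1486*K(3, 12) = -1486*1 = -1486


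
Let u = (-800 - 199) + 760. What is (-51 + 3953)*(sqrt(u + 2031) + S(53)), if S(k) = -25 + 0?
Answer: -97550 + 62432*sqrt(7) ≈ 67630.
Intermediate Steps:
S(k) = -25
u = -239 (u = -999 + 760 = -239)
(-51 + 3953)*(sqrt(u + 2031) + S(53)) = (-51 + 3953)*(sqrt(-239 + 2031) - 25) = 3902*(sqrt(1792) - 25) = 3902*(16*sqrt(7) - 25) = 3902*(-25 + 16*sqrt(7)) = -97550 + 62432*sqrt(7)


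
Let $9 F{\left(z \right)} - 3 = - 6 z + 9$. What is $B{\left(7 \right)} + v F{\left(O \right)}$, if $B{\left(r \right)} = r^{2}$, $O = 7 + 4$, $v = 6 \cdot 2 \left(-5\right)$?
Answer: $409$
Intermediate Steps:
$v = -60$ ($v = 12 \left(-5\right) = -60$)
$O = 11$
$F{\left(z \right)} = \frac{4}{3} - \frac{2 z}{3}$ ($F{\left(z \right)} = \frac{1}{3} + \frac{- 6 z + 9}{9} = \frac{1}{3} + \frac{9 - 6 z}{9} = \frac{1}{3} - \left(-1 + \frac{2 z}{3}\right) = \frac{4}{3} - \frac{2 z}{3}$)
$B{\left(7 \right)} + v F{\left(O \right)} = 7^{2} - 60 \left(\frac{4}{3} - \frac{22}{3}\right) = 49 - 60 \left(\frac{4}{3} - \frac{22}{3}\right) = 49 - -360 = 49 + 360 = 409$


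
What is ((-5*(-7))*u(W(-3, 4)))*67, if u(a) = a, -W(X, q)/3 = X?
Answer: 21105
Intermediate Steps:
W(X, q) = -3*X
((-5*(-7))*u(W(-3, 4)))*67 = ((-5*(-7))*(-3*(-3)))*67 = (35*9)*67 = 315*67 = 21105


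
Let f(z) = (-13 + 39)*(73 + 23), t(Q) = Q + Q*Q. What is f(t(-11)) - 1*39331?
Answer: -36835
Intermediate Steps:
t(Q) = Q + Q**2
f(z) = 2496 (f(z) = 26*96 = 2496)
f(t(-11)) - 1*39331 = 2496 - 1*39331 = 2496 - 39331 = -36835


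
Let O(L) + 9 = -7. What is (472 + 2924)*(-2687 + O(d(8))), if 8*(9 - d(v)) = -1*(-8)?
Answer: -9179388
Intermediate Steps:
d(v) = 8 (d(v) = 9 - (-1)*(-8)/8 = 9 - 1/8*8 = 9 - 1 = 8)
O(L) = -16 (O(L) = -9 - 7 = -16)
(472 + 2924)*(-2687 + O(d(8))) = (472 + 2924)*(-2687 - 16) = 3396*(-2703) = -9179388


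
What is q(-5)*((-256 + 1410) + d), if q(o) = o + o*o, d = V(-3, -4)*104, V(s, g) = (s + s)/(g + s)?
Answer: 174040/7 ≈ 24863.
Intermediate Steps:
V(s, g) = 2*s/(g + s) (V(s, g) = (2*s)/(g + s) = 2*s/(g + s))
d = 624/7 (d = (2*(-3)/(-4 - 3))*104 = (2*(-3)/(-7))*104 = (2*(-3)*(-⅐))*104 = (6/7)*104 = 624/7 ≈ 89.143)
q(o) = o + o²
q(-5)*((-256 + 1410) + d) = (-5*(1 - 5))*((-256 + 1410) + 624/7) = (-5*(-4))*(1154 + 624/7) = 20*(8702/7) = 174040/7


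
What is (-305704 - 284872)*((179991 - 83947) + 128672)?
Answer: -132711876416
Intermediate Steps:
(-305704 - 284872)*((179991 - 83947) + 128672) = -590576*(96044 + 128672) = -590576*224716 = -132711876416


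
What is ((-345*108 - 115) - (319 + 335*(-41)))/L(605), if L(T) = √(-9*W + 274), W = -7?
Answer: -23959*√337/337 ≈ -1305.1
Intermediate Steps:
L(T) = √337 (L(T) = √(-9*(-7) + 274) = √(63 + 274) = √337)
((-345*108 - 115) - (319 + 335*(-41)))/L(605) = ((-345*108 - 115) - (319 + 335*(-41)))/(√337) = ((-37260 - 115) - (319 - 13735))*(√337/337) = (-37375 - 1*(-13416))*(√337/337) = (-37375 + 13416)*(√337/337) = -23959*√337/337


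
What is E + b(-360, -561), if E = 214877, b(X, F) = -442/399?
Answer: 85735481/399 ≈ 2.1488e+5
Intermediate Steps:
b(X, F) = -442/399 (b(X, F) = -442*1/399 = -442/399)
E + b(-360, -561) = 214877 - 442/399 = 85735481/399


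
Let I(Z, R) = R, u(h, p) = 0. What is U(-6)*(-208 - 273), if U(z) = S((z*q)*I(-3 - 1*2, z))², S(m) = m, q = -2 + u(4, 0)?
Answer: -2493504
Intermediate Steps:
q = -2 (q = -2 + 0 = -2)
U(z) = 4*z⁴ (U(z) = ((z*(-2))*z)² = ((-2*z)*z)² = (-2*z²)² = 4*z⁴)
U(-6)*(-208 - 273) = (4*(-6)⁴)*(-208 - 273) = (4*1296)*(-481) = 5184*(-481) = -2493504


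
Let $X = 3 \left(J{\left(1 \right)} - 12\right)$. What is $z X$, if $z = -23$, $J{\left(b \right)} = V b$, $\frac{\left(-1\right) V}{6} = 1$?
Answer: $1242$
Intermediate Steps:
$V = -6$ ($V = \left(-6\right) 1 = -6$)
$J{\left(b \right)} = - 6 b$
$X = -54$ ($X = 3 \left(\left(-6\right) 1 - 12\right) = 3 \left(-6 - 12\right) = 3 \left(-18\right) = -54$)
$z X = \left(-23\right) \left(-54\right) = 1242$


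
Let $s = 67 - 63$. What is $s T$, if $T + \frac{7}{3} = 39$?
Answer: $\frac{440}{3} \approx 146.67$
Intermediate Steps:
$T = \frac{110}{3}$ ($T = - \frac{7}{3} + 39 = \frac{110}{3} \approx 36.667$)
$s = 4$ ($s = 67 - 63 = 4$)
$s T = 4 \cdot \frac{110}{3} = \frac{440}{3}$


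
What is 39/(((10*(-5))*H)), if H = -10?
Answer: 39/500 ≈ 0.078000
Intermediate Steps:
39/(((10*(-5))*H)) = 39/(((10*(-5))*(-10))) = 39/((-50*(-10))) = 39/500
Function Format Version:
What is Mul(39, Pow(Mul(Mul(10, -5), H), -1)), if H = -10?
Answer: Rational(39, 500) ≈ 0.078000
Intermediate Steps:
Mul(39, Pow(Mul(Mul(10, -5), H), -1)) = Mul(39, Pow(Mul(Mul(10, -5), -10), -1)) = Mul(39, Pow(Mul(-50, -10), -1)) = Mul(39, Pow(500, -1)) = Mul(39, Rational(1, 500)) = Rational(39, 500)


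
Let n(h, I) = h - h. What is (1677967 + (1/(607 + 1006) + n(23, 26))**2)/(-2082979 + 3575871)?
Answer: 1091420630906/971040031487 ≈ 1.1240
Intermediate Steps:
n(h, I) = 0
(1677967 + (1/(607 + 1006) + n(23, 26))**2)/(-2082979 + 3575871) = (1677967 + (1/(607 + 1006) + 0)**2)/(-2082979 + 3575871) = (1677967 + (1/1613 + 0)**2)/1492892 = (1677967 + (1/1613 + 0)**2)*(1/1492892) = (1677967 + (1/1613)**2)*(1/1492892) = (1677967 + 1/2601769)*(1/1492892) = (4365682523624/2601769)*(1/1492892) = 1091420630906/971040031487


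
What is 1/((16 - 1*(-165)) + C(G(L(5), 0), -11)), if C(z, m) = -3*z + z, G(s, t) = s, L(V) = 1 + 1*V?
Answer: 1/169 ≈ 0.0059172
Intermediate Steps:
L(V) = 1 + V
C(z, m) = -2*z
1/((16 - 1*(-165)) + C(G(L(5), 0), -11)) = 1/((16 - 1*(-165)) - 2*(1 + 5)) = 1/((16 + 165) - 2*6) = 1/(181 - 12) = 1/169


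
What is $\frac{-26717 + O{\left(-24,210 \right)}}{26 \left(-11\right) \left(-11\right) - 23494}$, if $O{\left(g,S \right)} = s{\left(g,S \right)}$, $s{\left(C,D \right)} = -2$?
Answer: $\frac{26719}{20348} \approx 1.3131$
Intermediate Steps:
$O{\left(g,S \right)} = -2$
$\frac{-26717 + O{\left(-24,210 \right)}}{26 \left(-11\right) \left(-11\right) - 23494} = \frac{-26717 - 2}{26 \left(-11\right) \left(-11\right) - 23494} = - \frac{26719}{\left(-286\right) \left(-11\right) - 23494} = - \frac{26719}{3146 - 23494} = - \frac{26719}{-20348} = \left(-26719\right) \left(- \frac{1}{20348}\right) = \frac{26719}{20348}$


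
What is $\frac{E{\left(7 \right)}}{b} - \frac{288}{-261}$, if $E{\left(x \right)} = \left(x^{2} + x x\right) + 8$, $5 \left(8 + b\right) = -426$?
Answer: $- \frac{229}{6757} \approx -0.033891$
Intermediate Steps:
$b = - \frac{466}{5}$ ($b = -8 + \frac{1}{5} \left(-426\right) = -8 - \frac{426}{5} = - \frac{466}{5} \approx -93.2$)
$E{\left(x \right)} = 8 + 2 x^{2}$ ($E{\left(x \right)} = \left(x^{2} + x^{2}\right) + 8 = 2 x^{2} + 8 = 8 + 2 x^{2}$)
$\frac{E{\left(7 \right)}}{b} - \frac{288}{-261} = \frac{8 + 2 \cdot 7^{2}}{- \frac{466}{5}} - \frac{288}{-261} = \left(8 + 2 \cdot 49\right) \left(- \frac{5}{466}\right) - - \frac{32}{29} = \left(8 + 98\right) \left(- \frac{5}{466}\right) + \frac{32}{29} = 106 \left(- \frac{5}{466}\right) + \frac{32}{29} = - \frac{265}{233} + \frac{32}{29} = - \frac{229}{6757}$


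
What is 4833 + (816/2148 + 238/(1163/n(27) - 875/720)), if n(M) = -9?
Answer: 1804938593/373573 ≈ 4831.6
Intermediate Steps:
4833 + (816/2148 + 238/(1163/n(27) - 875/720)) = 4833 + (816/2148 + 238/(1163/(-9) - 875/720)) = 4833 + (816*(1/2148) + 238/(1163*(-⅑) - 875*1/720)) = 4833 + (68/179 + 238/(-1163/9 - 175/144)) = 4833 + (68/179 + 238/(-2087/16)) = 4833 + (68/179 + 238*(-16/2087)) = 4833 + (68/179 - 3808/2087) = 4833 - 539716/373573 = 1804938593/373573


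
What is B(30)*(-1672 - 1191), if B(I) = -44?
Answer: 125972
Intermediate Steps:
B(30)*(-1672 - 1191) = -44*(-1672 - 1191) = -44*(-2863) = 125972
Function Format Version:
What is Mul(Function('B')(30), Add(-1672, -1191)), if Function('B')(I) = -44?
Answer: 125972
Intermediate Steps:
Mul(Function('B')(30), Add(-1672, -1191)) = Mul(-44, Add(-1672, -1191)) = Mul(-44, -2863) = 125972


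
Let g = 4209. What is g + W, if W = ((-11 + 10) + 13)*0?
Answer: 4209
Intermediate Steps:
W = 0 (W = (-1 + 13)*0 = 12*0 = 0)
g + W = 4209 + 0 = 4209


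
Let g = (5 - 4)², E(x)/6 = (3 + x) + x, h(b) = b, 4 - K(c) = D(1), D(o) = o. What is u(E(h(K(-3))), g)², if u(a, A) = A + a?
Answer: 3025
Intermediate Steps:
K(c) = 3 (K(c) = 4 - 1*1 = 4 - 1 = 3)
E(x) = 18 + 12*x (E(x) = 6*((3 + x) + x) = 6*(3 + 2*x) = 18 + 12*x)
g = 1 (g = 1² = 1)
u(E(h(K(-3))), g)² = (1 + (18 + 12*3))² = (1 + (18 + 36))² = (1 + 54)² = 55² = 3025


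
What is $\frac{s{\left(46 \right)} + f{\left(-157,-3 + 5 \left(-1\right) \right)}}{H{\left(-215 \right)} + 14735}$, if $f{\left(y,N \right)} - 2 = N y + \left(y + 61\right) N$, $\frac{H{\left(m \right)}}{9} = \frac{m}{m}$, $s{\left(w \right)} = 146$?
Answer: $\frac{543}{3686} \approx 0.14731$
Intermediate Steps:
$H{\left(m \right)} = 9$ ($H{\left(m \right)} = 9 \frac{m}{m} = 9 \cdot 1 = 9$)
$f{\left(y,N \right)} = 2 + N y + N \left(61 + y\right)$ ($f{\left(y,N \right)} = 2 + \left(N y + \left(y + 61\right) N\right) = 2 + \left(N y + \left(61 + y\right) N\right) = 2 + \left(N y + N \left(61 + y\right)\right) = 2 + N y + N \left(61 + y\right)$)
$\frac{s{\left(46 \right)} + f{\left(-157,-3 + 5 \left(-1\right) \right)}}{H{\left(-215 \right)} + 14735} = \frac{146 + \left(2 + 61 \left(-3 + 5 \left(-1\right)\right) + 2 \left(-3 + 5 \left(-1\right)\right) \left(-157\right)\right)}{9 + 14735} = \frac{146 + \left(2 + 61 \left(-3 - 5\right) + 2 \left(-3 - 5\right) \left(-157\right)\right)}{14744} = \left(146 + \left(2 + 61 \left(-8\right) + 2 \left(-8\right) \left(-157\right)\right)\right) \frac{1}{14744} = \left(146 + \left(2 - 488 + 2512\right)\right) \frac{1}{14744} = \left(146 + 2026\right) \frac{1}{14744} = 2172 \cdot \frac{1}{14744} = \frac{543}{3686}$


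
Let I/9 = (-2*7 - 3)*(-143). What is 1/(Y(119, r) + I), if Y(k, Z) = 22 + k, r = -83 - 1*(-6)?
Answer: 1/22020 ≈ 4.5413e-5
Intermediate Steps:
r = -77 (r = -83 + 6 = -77)
I = 21879 (I = 9*((-2*7 - 3)*(-143)) = 9*((-14 - 3)*(-143)) = 9*(-17*(-143)) = 9*2431 = 21879)
1/(Y(119, r) + I) = 1/((22 + 119) + 21879) = 1/(141 + 21879) = 1/22020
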